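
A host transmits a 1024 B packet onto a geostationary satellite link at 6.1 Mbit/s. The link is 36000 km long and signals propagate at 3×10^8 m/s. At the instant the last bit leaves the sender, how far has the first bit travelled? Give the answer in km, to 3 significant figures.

t_tx = L/R = 8192/6100000 = 0.00134295 s.
Distance = s × t_tx = 300000000 × 0.00134295 = 403 km.

403 km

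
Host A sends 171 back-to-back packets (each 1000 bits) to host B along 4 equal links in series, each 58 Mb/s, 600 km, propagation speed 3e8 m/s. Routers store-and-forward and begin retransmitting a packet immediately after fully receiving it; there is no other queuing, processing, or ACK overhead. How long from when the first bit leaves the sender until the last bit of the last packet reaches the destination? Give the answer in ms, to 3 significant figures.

11.0 ms

Per-hop transmission t_tx = L/R = 1000/58000000 = 0.0172414 ms.
Per-hop propagation t_prop = 600000/300000000 = 2 ms.
Pipeline fill: first packet needs 4·t_tx to clear all hops; remaining 170 packets each add one t_tx.
Total = (4+171-1)·t_tx + 4·t_prop = 174·0.0172414 + 4·2 = 11.0 ms.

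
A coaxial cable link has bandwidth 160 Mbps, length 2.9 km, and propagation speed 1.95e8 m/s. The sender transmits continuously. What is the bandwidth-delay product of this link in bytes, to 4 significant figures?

Propagation delay = 2900 / 195000000 = 1.48718e-05 s.
BDP = R × t_prop = 160000000 × 1.48718e-05 = 2379.49 bits.
In bytes: 2379.49/8 = 297.4 bytes.

297.4 bytes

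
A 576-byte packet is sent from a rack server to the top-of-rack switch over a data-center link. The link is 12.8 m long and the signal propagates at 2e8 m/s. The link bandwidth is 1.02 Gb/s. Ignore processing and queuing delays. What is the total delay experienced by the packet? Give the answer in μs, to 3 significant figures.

4.58 μs

L = 576 × 8 = 4608 bits.
Transmission delay = L/R = 4608 / 1020000000 = 4.51765 μs.
Propagation delay = d/s = 12.8 m / 200000000 m/s = 0.064 μs.
Total = 4.58 μs.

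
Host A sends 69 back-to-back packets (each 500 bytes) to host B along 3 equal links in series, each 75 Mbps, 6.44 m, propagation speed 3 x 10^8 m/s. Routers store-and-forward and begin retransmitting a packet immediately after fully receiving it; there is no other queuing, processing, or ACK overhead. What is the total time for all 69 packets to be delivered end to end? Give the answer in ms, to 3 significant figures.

3.79 ms

Per-hop transmission t_tx = L/R = 4000/75000000 = 0.0533333 ms.
Per-hop propagation t_prop = 6.44/300000000 = 2.14667e-05 ms.
Pipeline fill: first packet needs 3·t_tx to clear all hops; remaining 68 packets each add one t_tx.
Total = (3+69-1)·t_tx + 3·t_prop = 71·0.0533333 + 3·2.14667e-05 = 3.79 ms.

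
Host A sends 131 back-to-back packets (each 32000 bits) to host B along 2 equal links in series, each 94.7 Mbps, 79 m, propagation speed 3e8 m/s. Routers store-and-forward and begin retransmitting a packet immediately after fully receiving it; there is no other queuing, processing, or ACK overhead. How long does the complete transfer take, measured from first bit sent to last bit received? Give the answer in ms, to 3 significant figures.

44.6 ms

Per-hop transmission t_tx = L/R = 32000/94700000 = 0.337909 ms.
Per-hop propagation t_prop = 79/300000000 = 0.000263333 ms.
Pipeline fill: first packet needs 2·t_tx to clear all hops; remaining 130 packets each add one t_tx.
Total = (2+131-1)·t_tx + 2·t_prop = 132·0.337909 + 2·0.000263333 = 44.6 ms.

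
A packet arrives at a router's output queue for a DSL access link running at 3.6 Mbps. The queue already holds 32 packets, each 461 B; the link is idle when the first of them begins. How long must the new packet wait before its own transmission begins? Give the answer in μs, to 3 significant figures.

Each queued packet: L/R = 3688/3600000 = 1024.44 μs.
32 queued → 32782.2 μs.
Queuing delay = 32800 μs.

32800 μs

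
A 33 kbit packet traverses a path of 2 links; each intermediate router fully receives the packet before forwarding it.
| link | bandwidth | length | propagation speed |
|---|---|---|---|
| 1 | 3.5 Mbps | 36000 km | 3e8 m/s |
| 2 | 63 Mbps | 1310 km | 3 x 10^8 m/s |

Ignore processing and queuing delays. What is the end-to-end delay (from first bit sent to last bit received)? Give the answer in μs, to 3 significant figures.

134000 μs

L = 33000 bits.
Transmission delays (L/R per hop): 9428.57, 523.81 μs; sum = 9952.38 μs.
Propagation delays (d/s per hop): 120000, 4366.67 μs; sum = 124367 μs.
End-to-end = 134000 μs.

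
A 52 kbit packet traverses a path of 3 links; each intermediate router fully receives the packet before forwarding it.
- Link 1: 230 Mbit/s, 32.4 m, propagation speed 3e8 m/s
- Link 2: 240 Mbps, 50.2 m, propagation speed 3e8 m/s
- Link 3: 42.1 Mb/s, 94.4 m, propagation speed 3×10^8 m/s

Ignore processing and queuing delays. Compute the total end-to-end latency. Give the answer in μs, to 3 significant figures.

1680 μs

L = 52000 bits.
Transmission delays (L/R per hop): 226.087, 216.667, 1235.15 μs; sum = 1677.91 μs.
Propagation delays (d/s per hop): 0.108, 0.167333, 0.314667 μs; sum = 0.59 μs.
End-to-end = 1680 μs.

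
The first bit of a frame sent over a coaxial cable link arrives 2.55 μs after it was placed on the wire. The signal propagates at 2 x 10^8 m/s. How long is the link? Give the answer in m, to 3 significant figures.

d = s × t_prop = 200000000 × 2.55e-06 = 510 m.

510 m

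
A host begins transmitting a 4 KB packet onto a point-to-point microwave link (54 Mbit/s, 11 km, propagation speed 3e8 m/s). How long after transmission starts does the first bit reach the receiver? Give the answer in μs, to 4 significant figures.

First bit experiences only propagation delay: d/s = 11000/300000000 = 36.67 μs.

36.67 μs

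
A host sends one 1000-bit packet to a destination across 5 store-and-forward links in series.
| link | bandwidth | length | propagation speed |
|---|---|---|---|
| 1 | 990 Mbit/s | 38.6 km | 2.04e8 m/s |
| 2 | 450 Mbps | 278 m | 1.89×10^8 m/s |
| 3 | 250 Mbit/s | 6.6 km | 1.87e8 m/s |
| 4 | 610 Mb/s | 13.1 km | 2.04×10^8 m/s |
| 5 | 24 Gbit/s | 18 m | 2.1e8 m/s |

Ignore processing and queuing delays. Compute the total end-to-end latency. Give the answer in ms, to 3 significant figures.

Transmission delays (L/R per hop): 0.0010101, 0.00222222, 0.004, 0.00163934, 4.16667e-05 ms; sum = 0.00891333 ms.
Propagation delays (d/s per hop): 0.189216, 0.0014709, 0.0352941, 0.0642157, 8.57143e-05 ms; sum = 0.290282 ms.
End-to-end = 0.299 ms.

0.299 ms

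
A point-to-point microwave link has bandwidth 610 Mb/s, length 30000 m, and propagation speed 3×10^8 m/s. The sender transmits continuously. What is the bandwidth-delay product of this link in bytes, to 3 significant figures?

Propagation delay = 30000 / 300000000 = 0.0001 s.
BDP = R × t_prop = 610000000 × 0.0001 = 61000 bits.
In bytes: 61000/8 = 7630 bytes.

7630 bytes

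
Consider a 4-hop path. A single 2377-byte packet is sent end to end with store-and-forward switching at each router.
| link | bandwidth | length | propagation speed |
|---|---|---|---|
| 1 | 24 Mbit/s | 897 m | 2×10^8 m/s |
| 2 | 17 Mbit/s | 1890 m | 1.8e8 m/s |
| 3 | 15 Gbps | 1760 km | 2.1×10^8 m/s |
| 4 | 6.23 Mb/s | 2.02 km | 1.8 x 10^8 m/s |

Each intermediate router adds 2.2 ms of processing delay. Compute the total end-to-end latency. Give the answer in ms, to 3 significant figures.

L = 2377 × 8 = 19016 bits.
Transmission delays (L/R per hop): 0.792333, 1.11859, 0.00126773, 3.05233 ms; sum = 4.96452 ms.
Propagation delays (d/s per hop): 0.004485, 0.0105, 8.38095, 0.0112222 ms; sum = 8.40716 ms.
Processing at 3 router(s): 3 × 2.2 ms = 6.6 ms.
End-to-end = 20.0 ms.

20.0 ms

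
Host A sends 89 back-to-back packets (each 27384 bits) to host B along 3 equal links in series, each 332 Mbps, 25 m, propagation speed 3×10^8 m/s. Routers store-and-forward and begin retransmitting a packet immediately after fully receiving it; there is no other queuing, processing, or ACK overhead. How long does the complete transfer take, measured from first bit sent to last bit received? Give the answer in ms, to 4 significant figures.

Per-hop transmission t_tx = L/R = 27384/332000000 = 0.0824819 ms.
Per-hop propagation t_prop = 25/300000000 = 8.33333e-05 ms.
Pipeline fill: first packet needs 3·t_tx to clear all hops; remaining 88 packets each add one t_tx.
Total = (3+89-1)·t_tx + 3·t_prop = 91·0.0824819 + 3·8.33333e-05 = 7.506 ms.

7.506 ms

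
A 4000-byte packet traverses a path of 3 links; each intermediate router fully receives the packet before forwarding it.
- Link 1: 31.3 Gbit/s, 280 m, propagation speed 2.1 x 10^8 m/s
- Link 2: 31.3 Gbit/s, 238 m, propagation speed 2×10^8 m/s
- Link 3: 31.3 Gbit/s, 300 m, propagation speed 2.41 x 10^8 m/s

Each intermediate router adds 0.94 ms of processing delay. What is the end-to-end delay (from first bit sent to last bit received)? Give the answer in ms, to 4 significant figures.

L = 4000 × 8 = 32000 bits.
Transmission delay per hop = L/R = 32000/31300000000 = 0.00102236 ms; 3 hops → 0.00306709 ms.
Propagation delays (d/s per hop): 0.00133333, 0.00119, 0.00124481 ms; sum = 0.00376815 ms.
Processing at 2 router(s): 2 × 0.94 ms = 1.88 ms.
End-to-end = 1.887 ms.

1.887 ms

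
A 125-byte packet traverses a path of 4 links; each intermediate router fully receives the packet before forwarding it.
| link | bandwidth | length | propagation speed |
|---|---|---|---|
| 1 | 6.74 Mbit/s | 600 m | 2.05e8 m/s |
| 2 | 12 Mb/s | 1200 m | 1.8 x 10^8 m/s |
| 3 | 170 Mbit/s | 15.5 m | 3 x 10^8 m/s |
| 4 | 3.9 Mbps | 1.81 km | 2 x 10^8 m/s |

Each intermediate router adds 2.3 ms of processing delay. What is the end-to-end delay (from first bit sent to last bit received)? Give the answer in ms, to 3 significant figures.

L = 125 × 8 = 1000 bits.
Transmission delays (L/R per hop): 0.148368, 0.0833333, 0.00588235, 0.25641 ms; sum = 0.493994 ms.
Propagation delays (d/s per hop): 0.00292683, 0.00666667, 5.16667e-05, 0.00905 ms; sum = 0.0186952 ms.
Processing at 3 router(s): 3 × 2.3 ms = 6.9 ms.
End-to-end = 7.41 ms.

7.41 ms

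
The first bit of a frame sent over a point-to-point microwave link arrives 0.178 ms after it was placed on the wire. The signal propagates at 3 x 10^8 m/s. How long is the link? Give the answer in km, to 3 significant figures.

53.4 km

d = s × t_prop = 300000000 × 0.000178 = 53.4 km.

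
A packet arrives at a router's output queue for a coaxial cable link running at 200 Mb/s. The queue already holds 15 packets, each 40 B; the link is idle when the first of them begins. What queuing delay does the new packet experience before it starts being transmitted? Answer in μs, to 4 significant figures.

24.00 μs

Each queued packet: L/R = 320/200000000 = 1.6 μs.
15 queued → 24 μs.
Queuing delay = 24.00 μs.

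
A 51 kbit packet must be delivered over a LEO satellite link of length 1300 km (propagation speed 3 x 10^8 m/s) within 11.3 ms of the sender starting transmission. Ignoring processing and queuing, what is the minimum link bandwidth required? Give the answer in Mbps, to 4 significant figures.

Propagation delay = 1300000 / 300000000 = 4.33333 ms.
Transmission budget = 11.3 − 4.33333 = 6.96667 ms.
R ≥ L / t_tx = 51000 bits / 0.00696667 s = 7.321 Mbps.

7.321 Mbps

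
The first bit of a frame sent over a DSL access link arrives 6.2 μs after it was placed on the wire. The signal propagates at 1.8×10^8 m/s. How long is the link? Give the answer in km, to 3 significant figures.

1.12 km

d = s × t_prop = 180000000 × 6.2e-06 = 1.12 km.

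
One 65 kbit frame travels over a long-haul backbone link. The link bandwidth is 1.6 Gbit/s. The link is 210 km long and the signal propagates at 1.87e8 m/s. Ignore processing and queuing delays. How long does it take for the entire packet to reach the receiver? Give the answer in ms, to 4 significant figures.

1.164 ms

L = 65000 bits.
Transmission delay = L/R = 65000 / 1600000000 = 0.040625 ms.
Propagation delay = d/s = 210000 m / 187000000 m/s = 1.12299 ms.
Total = 1.164 ms.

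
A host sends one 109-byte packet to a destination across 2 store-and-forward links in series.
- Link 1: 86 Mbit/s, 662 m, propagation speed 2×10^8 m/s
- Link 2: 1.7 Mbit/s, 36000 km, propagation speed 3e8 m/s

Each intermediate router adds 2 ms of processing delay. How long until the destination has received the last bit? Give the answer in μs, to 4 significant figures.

122500 μs

L = 109 × 8 = 872 bits.
Transmission delays (L/R per hop): 10.1395, 512.941 μs; sum = 523.081 μs.
Propagation delays (d/s per hop): 3.31, 120000 μs; sum = 120003 μs.
Processing at 1 router(s): 1 × 2 ms = 2000 μs.
End-to-end = 122500 μs.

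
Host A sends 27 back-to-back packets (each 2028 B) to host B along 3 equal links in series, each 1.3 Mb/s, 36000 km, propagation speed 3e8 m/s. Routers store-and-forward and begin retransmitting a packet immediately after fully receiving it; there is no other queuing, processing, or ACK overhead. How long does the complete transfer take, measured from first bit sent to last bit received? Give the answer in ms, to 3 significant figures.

Per-hop transmission t_tx = L/R = 16224/1300000 = 12.48 ms.
Per-hop propagation t_prop = 36000000/300000000 = 120 ms.
Pipeline fill: first packet needs 3·t_tx to clear all hops; remaining 26 packets each add one t_tx.
Total = (3+27-1)·t_tx + 3·t_prop = 29·12.48 + 3·120 = 722 ms.

722 ms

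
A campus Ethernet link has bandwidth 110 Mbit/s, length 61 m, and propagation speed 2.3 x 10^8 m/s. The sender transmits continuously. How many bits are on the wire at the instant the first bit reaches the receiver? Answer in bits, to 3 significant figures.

29.2 bits

Propagation delay = 61 / 2.3e+08 = 2.65217e-07 s.
BDP = R × t_prop = 110000000 × 2.65217e-07 = 29.1739 bits.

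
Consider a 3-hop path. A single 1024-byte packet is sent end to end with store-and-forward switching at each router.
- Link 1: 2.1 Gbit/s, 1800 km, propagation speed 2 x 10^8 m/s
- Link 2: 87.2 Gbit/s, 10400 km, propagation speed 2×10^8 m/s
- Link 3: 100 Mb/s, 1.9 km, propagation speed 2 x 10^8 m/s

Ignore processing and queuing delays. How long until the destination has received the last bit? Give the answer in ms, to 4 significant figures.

L = 1024 × 8 = 8192 bits.
Transmission delays (L/R per hop): 0.00390095, 9.3945e-05, 0.08192 ms; sum = 0.0859149 ms.
Propagation delays (d/s per hop): 9, 52, 0.0095 ms; sum = 61.0095 ms.
End-to-end = 61.10 ms.

61.10 ms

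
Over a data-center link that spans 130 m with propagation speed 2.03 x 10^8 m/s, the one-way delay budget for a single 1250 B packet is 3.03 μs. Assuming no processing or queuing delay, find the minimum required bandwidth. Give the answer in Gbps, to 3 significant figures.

4.18 Gbps

L = 10000 bits.
Propagation delay = 130 / 2.03e+08 = 0.640394 μs.
Transmission budget = 3.03 − 0.640394 = 2.38961 μs.
R ≥ L / t_tx = 10000 bits / 2.38961e-06 s = 4.18 Gbps.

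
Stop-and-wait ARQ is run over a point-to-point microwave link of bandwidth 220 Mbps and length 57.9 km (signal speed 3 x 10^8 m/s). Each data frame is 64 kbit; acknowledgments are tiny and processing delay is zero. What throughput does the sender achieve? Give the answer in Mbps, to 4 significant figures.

94.55 Mbps

t_tx = L/R = 64000/220000000 = 0.000290909 s.
t_prop = 57900/300000000 = 0.000193 s; RTT = 0.000386 s.
Cycle = t_tx + RTT = 0.000676909 s.
Throughput = L / cycle = 64000 / 0.000676909 = 94.55 Mbps.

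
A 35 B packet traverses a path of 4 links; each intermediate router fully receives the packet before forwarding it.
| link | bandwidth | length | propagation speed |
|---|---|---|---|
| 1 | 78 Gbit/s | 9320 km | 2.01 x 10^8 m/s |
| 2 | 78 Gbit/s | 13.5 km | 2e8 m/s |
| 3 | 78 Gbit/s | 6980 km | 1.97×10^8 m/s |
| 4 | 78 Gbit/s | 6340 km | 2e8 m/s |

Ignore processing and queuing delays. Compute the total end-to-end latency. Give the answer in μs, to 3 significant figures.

L = 35 × 8 = 280 bits.
Transmission delay per hop = L/R = 280/78000000000 = 0.00358974 μs; 4 hops → 0.014359 μs.
Propagation delays (d/s per hop): 46368.2, 67.5, 35431.5, 31700 μs; sum = 113567 μs.
End-to-end = 114000 μs.

114000 μs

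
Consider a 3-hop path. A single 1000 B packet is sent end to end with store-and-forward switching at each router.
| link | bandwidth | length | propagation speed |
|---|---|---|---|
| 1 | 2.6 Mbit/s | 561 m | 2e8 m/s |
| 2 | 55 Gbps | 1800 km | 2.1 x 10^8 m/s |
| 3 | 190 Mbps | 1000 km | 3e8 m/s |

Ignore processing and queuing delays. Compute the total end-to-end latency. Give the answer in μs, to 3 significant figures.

15000 μs

L = 1000 × 8 = 8000 bits.
Transmission delays (L/R per hop): 3076.92, 0.145455, 42.1053 μs; sum = 3119.17 μs.
Propagation delays (d/s per hop): 2.805, 8571.43, 3333.33 μs; sum = 11907.6 μs.
End-to-end = 15000 μs.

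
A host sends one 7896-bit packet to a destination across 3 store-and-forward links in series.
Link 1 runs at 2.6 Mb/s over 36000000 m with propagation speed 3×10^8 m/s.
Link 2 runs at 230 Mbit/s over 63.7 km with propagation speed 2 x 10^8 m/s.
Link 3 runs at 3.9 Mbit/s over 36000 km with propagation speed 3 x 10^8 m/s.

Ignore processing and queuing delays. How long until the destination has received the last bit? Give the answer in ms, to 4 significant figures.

245.4 ms

Transmission delays (L/R per hop): 3.03692, 0.0343304, 2.02462 ms; sum = 5.09587 ms.
Propagation delays (d/s per hop): 120, 0.3185, 120 ms; sum = 240.319 ms.
End-to-end = 245.4 ms.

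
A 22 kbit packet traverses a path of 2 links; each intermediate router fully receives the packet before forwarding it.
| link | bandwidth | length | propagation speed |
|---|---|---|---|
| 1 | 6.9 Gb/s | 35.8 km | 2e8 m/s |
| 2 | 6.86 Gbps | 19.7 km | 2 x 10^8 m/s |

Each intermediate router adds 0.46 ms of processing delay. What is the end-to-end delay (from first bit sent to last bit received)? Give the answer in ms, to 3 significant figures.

0.744 ms

L = 22000 bits.
Transmission delays (L/R per hop): 0.00318841, 0.003207 ms; sum = 0.0063954 ms.
Propagation delays (d/s per hop): 0.179, 0.0985 ms; sum = 0.2775 ms.
Processing at 1 router(s): 1 × 0.46 ms = 0.46 ms.
End-to-end = 0.744 ms.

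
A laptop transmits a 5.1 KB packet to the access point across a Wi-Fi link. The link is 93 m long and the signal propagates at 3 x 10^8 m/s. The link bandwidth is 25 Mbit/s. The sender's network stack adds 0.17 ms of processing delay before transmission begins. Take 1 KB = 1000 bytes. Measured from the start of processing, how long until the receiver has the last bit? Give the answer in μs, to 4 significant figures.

L = 40800 bits.
Transmission delay = L/R = 40800 / 25000000 = 1632 μs.
Propagation delay = d/s = 93 m / 300000000 m/s = 0.31 μs.
Plus processing delay 0.17 ms = 170 μs.
Total = 1802 μs.

1802 μs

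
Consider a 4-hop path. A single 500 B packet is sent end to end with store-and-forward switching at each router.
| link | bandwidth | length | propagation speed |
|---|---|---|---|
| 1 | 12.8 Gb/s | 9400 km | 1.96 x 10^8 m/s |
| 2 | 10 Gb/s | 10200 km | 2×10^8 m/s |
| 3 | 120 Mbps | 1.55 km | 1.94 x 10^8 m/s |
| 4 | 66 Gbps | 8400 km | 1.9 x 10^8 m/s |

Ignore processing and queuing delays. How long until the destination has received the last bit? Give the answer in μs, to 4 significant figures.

L = 500 × 8 = 4000 bits.
Transmission delays (L/R per hop): 0.3125, 0.4, 33.3333, 0.0606061 μs; sum = 34.1064 μs.
Propagation delays (d/s per hop): 47959.2, 51000, 7.98969, 44210.5 μs; sum = 143178 μs.
End-to-end = 143200 μs.

143200 μs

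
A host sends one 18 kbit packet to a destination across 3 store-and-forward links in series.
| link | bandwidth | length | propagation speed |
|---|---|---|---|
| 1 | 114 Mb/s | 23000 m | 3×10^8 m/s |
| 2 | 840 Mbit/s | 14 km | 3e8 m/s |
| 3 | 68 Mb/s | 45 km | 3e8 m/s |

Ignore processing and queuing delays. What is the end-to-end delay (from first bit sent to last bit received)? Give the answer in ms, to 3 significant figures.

0.717 ms

L = 18000 bits.
Transmission delays (L/R per hop): 0.157895, 0.0214286, 0.264706 ms; sum = 0.444029 ms.
Propagation delays (d/s per hop): 0.0766667, 0.0466667, 0.15 ms; sum = 0.273333 ms.
End-to-end = 0.717 ms.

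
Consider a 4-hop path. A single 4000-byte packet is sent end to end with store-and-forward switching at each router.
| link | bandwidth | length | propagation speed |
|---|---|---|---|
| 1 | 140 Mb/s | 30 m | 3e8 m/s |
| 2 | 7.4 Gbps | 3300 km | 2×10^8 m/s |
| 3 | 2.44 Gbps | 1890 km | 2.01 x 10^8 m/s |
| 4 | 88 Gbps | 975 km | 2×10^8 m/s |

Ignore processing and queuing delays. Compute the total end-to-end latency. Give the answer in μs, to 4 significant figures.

L = 4000 × 8 = 32000 bits.
Transmission delays (L/R per hop): 228.571, 4.32432, 13.1148, 0.363636 μs; sum = 246.374 μs.
Propagation delays (d/s per hop): 0.1, 16500, 9402.99, 4875 μs; sum = 30778.1 μs.
End-to-end = 31020 μs.

31020 μs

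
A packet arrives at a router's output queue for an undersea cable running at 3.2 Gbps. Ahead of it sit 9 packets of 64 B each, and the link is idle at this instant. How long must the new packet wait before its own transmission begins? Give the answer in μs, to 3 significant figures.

Each queued packet: L/R = 512/3200000000 = 0.16 μs.
9 queued → 1.44 μs.
Queuing delay = 1.44 μs.

1.44 μs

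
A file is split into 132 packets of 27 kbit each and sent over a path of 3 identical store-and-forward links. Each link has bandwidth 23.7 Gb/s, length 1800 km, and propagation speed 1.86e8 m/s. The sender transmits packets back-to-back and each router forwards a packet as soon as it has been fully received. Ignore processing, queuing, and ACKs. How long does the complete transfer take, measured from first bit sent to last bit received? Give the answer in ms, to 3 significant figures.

29.2 ms

Per-hop transmission t_tx = L/R = 27000/23700000000 = 0.00113924 ms.
Per-hop propagation t_prop = 1800000/186000000 = 9.67742 ms.
Pipeline fill: first packet needs 3·t_tx to clear all hops; remaining 131 packets each add one t_tx.
Total = (3+132-1)·t_tx + 3·t_prop = 134·0.00113924 + 3·9.67742 = 29.2 ms.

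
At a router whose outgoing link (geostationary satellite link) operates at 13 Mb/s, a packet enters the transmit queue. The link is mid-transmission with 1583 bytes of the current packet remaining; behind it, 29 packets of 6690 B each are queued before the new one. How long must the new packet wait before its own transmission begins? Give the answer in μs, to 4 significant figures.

120400 μs

Each queued packet: L/R = 53520/13000000 = 4116.92 μs.
29 queued → 119391 μs.
Plus remaining 12664 bits of current packet: 974.154 μs.
Queuing delay = 120400 μs.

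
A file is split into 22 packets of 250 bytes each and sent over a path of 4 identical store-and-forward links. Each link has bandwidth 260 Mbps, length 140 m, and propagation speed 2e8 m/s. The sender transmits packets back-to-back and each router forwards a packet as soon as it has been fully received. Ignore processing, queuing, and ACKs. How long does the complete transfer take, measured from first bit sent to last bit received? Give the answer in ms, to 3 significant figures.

0.195 ms

Per-hop transmission t_tx = L/R = 2000/260000000 = 0.00769231 ms.
Per-hop propagation t_prop = 140/200000000 = 0.0007 ms.
Pipeline fill: first packet needs 4·t_tx to clear all hops; remaining 21 packets each add one t_tx.
Total = (4+22-1)·t_tx + 4·t_prop = 25·0.00769231 + 4·0.0007 = 0.195 ms.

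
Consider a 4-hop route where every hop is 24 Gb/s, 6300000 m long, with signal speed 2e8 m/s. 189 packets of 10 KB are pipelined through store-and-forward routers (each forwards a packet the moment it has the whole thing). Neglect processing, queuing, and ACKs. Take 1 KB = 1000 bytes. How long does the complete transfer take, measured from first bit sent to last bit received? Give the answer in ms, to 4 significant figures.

Per-hop transmission t_tx = L/R = 80000/24000000000 = 0.00333333 ms.
Per-hop propagation t_prop = 6300000/200000000 = 31.5 ms.
Pipeline fill: first packet needs 4·t_tx to clear all hops; remaining 188 packets each add one t_tx.
Total = (4+189-1)·t_tx + 4·t_prop = 192·0.00333333 + 4·31.5 = 126.6 ms.

126.6 ms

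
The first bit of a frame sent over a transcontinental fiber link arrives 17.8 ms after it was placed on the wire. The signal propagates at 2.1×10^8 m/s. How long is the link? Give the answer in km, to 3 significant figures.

d = s × t_prop = 210000000 × 0.0178 = 3740 km.

3740 km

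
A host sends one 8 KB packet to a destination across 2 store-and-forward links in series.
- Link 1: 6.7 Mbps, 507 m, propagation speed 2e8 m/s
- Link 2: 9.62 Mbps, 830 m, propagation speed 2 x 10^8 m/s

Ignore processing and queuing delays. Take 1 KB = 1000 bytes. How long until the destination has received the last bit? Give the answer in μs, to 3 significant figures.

16200 μs

L = 64000 bits.
Transmission delays (L/R per hop): 9552.24, 6652.81 μs; sum = 16205 μs.
Propagation delays (d/s per hop): 2.535, 4.15 μs; sum = 6.685 μs.
End-to-end = 16200 μs.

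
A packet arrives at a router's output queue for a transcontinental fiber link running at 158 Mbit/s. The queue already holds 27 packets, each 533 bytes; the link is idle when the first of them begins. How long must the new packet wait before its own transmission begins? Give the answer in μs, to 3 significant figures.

Each queued packet: L/R = 4264/158000000 = 26.9873 μs.
27 queued → 728.658 μs.
Queuing delay = 729 μs.

729 μs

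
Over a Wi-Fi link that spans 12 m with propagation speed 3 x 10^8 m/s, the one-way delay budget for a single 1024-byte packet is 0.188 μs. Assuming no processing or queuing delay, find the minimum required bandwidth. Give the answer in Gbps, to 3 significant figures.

L = 8192 bits.
Propagation delay = 12 / 300000000 = 0.04 μs.
Transmission budget = 0.188 − 0.04 = 0.148 μs.
R ≥ L / t_tx = 8192 bits / 1.48e-07 s = 55.4 Gbps.

55.4 Gbps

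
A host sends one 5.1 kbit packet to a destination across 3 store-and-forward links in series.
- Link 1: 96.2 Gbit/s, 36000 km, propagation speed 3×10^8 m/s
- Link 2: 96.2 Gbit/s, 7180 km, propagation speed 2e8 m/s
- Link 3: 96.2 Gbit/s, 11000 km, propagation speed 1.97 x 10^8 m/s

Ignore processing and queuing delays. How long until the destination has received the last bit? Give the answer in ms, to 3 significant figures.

L = 5100 bits.
Transmission delay per hop = L/R = 5100/96200000000 = 5.30146e-05 ms; 3 hops → 0.000159044 ms.
Propagation delays (d/s per hop): 120, 35.9, 55.8376 ms; sum = 211.738 ms.
End-to-end = 212 ms.

212 ms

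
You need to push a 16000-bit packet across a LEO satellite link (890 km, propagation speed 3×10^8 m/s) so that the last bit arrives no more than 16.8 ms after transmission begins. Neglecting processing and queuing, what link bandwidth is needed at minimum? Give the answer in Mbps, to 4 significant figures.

Propagation delay = 890000 / 300000000 = 2.96667 ms.
Transmission budget = 16.8 − 2.96667 = 13.8333 ms.
R ≥ L / t_tx = 16000 bits / 0.0138333 s = 1.157 Mbps.

1.157 Mbps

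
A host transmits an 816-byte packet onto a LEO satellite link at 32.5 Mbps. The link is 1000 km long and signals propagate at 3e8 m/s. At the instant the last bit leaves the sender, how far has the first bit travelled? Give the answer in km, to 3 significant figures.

t_tx = L/R = 6528/32500000 = 0.000200862 s.
Distance = s × t_tx = 300000000 × 0.000200862 = 60.3 km.

60.3 km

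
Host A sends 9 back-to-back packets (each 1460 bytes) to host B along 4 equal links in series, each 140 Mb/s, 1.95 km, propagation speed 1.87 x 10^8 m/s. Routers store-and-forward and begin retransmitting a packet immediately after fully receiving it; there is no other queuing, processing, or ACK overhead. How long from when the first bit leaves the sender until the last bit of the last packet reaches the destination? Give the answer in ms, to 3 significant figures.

Per-hop transmission t_tx = L/R = 11680/140000000 = 0.0834286 ms.
Per-hop propagation t_prop = 1950/187000000 = 0.0104278 ms.
Pipeline fill: first packet needs 4·t_tx to clear all hops; remaining 8 packets each add one t_tx.
Total = (4+9-1)·t_tx + 4·t_prop = 12·0.0834286 + 4·0.0104278 = 1.04 ms.

1.04 ms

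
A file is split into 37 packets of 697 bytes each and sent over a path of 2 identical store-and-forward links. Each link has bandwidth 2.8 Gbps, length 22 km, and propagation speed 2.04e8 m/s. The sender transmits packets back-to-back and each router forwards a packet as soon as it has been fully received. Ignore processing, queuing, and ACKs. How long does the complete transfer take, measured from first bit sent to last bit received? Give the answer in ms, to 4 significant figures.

Per-hop transmission t_tx = L/R = 5576/2800000000 = 0.00199143 ms.
Per-hop propagation t_prop = 22000/204000000 = 0.107843 ms.
Pipeline fill: first packet needs 2·t_tx to clear all hops; remaining 36 packets each add one t_tx.
Total = (2+37-1)·t_tx + 2·t_prop = 38·0.00199143 + 2·0.107843 = 0.2914 ms.

0.2914 ms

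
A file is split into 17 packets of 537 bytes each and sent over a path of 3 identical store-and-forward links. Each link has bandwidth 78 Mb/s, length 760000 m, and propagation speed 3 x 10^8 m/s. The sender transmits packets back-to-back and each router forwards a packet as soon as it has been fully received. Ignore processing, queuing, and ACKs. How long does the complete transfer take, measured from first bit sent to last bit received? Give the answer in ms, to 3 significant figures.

Per-hop transmission t_tx = L/R = 4296/78000000 = 0.0550769 ms.
Per-hop propagation t_prop = 760000/300000000 = 2.53333 ms.
Pipeline fill: first packet needs 3·t_tx to clear all hops; remaining 16 packets each add one t_tx.
Total = (3+17-1)·t_tx + 3·t_prop = 19·0.0550769 + 3·2.53333 = 8.65 ms.

8.65 ms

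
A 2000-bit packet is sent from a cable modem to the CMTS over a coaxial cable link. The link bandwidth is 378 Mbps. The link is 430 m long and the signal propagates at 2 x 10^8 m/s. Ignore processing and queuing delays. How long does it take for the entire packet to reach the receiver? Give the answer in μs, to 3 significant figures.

Transmission delay = L/R = 2000 / 378000000 = 5.29101 μs.
Propagation delay = d/s = 430 m / 200000000 m/s = 2.15 μs.
Total = 7.44 μs.

7.44 μs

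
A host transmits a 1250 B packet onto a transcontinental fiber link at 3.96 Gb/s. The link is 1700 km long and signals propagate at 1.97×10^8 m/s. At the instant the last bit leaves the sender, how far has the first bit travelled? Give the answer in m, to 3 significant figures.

t_tx = L/R = 10000/3960000000 = 2.52525e-06 s.
Distance = s × t_tx = 197000000 × 2.52525e-06 = 497 m.

497 m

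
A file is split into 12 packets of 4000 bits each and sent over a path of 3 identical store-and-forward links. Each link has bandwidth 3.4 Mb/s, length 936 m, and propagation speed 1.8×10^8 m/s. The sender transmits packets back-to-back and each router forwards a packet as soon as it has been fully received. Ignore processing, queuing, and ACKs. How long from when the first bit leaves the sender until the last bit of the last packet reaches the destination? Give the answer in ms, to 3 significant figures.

Per-hop transmission t_tx = L/R = 4000/3400000 = 1.17647 ms.
Per-hop propagation t_prop = 936/180000000 = 0.0052 ms.
Pipeline fill: first packet needs 3·t_tx to clear all hops; remaining 11 packets each add one t_tx.
Total = (3+12-1)·t_tx + 3·t_prop = 14·1.17647 + 3·0.0052 = 16.5 ms.

16.5 ms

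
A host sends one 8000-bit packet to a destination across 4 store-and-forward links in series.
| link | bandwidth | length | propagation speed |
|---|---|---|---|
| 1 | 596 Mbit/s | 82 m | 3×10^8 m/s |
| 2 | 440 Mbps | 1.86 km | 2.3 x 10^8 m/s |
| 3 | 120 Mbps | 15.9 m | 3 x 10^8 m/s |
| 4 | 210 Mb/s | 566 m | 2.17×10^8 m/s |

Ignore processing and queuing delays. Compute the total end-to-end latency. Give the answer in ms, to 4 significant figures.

0.1474 ms

Transmission delays (L/R per hop): 0.0134228, 0.0181818, 0.0666667, 0.0380952 ms; sum = 0.136367 ms.
Propagation delays (d/s per hop): 0.000273333, 0.00808696, 5.3e-05, 0.00260829 ms; sum = 0.0110216 ms.
End-to-end = 0.1474 ms.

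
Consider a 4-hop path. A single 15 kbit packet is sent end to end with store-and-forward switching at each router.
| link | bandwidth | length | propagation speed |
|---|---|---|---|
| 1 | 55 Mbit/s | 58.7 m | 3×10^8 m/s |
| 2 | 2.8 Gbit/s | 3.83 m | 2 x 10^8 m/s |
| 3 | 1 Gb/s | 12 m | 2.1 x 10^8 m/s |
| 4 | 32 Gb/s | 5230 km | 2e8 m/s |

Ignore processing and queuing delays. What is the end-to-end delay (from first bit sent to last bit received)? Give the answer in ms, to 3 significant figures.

L = 15000 bits.
Transmission delays (L/R per hop): 0.272727, 0.00535714, 0.015, 0.00046875 ms; sum = 0.293553 ms.
Propagation delays (d/s per hop): 0.000195667, 1.915e-05, 5.71429e-05, 26.15 ms; sum = 26.1503 ms.
End-to-end = 26.4 ms.

26.4 ms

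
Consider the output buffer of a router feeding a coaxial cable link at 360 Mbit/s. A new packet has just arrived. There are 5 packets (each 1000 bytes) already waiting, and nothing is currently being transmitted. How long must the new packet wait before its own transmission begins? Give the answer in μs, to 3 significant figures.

111 μs

Each queued packet: L/R = 8000/360000000 = 22.2222 μs.
5 queued → 111.111 μs.
Queuing delay = 111 μs.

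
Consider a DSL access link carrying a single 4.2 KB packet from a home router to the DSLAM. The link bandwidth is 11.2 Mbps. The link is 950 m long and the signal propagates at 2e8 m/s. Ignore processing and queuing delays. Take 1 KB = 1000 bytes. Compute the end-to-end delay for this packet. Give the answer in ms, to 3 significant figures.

3.00 ms

L = 33600 bits.
Transmission delay = L/R = 33600 / 11200000 = 3 ms.
Propagation delay = d/s = 950 m / 200000000 m/s = 0.00475 ms.
Total = 3.00 ms.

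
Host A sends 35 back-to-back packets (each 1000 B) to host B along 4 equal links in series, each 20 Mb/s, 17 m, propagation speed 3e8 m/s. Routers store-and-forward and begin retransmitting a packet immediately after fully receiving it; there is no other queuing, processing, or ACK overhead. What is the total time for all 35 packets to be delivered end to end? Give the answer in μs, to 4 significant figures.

Per-hop transmission t_tx = L/R = 8000/20000000 = 400 μs.
Per-hop propagation t_prop = 17/300000000 = 0.0566667 μs.
Pipeline fill: first packet needs 4·t_tx to clear all hops; remaining 34 packets each add one t_tx.
Total = (4+35-1)·t_tx + 4·t_prop = 38·400 + 4·0.0566667 = 15200 μs.

15200 μs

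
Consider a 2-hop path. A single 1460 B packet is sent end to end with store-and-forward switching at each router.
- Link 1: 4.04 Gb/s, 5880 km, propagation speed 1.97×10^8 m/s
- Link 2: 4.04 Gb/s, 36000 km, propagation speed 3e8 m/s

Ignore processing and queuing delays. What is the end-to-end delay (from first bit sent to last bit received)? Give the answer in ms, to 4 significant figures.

149.9 ms

L = 1460 × 8 = 11680 bits.
Transmission delay per hop = L/R = 11680/4040000000 = 0.00289109 ms; 2 hops → 0.00578218 ms.
Propagation delays (d/s per hop): 29.8477, 120 ms; sum = 149.848 ms.
End-to-end = 149.9 ms.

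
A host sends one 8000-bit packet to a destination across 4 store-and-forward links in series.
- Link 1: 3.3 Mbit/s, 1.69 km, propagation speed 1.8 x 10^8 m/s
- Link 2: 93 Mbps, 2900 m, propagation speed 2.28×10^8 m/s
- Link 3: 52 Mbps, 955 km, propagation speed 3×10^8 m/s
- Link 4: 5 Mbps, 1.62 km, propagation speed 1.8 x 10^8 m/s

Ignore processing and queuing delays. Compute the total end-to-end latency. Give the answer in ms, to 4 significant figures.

7.479 ms

Transmission delays (L/R per hop): 2.42424, 0.0860215, 0.153846, 1.6 ms; sum = 4.26411 ms.
Propagation delays (d/s per hop): 0.00938889, 0.0127193, 3.18333, 0.009 ms; sum = 3.21444 ms.
End-to-end = 7.479 ms.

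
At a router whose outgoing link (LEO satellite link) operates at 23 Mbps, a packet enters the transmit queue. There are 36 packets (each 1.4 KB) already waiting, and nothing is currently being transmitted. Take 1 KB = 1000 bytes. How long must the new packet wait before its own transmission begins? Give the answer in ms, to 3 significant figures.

17.5 ms

Each queued packet: L/R = 11200/23000000 = 0.486957 ms.
36 queued → 17.5304 ms.
Queuing delay = 17.5 ms.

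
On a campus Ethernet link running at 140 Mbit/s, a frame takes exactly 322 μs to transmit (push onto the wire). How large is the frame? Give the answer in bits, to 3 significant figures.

L = R × t_tx = 140000000 b/s × 0.000322 s = 45080 bits.

45100 bits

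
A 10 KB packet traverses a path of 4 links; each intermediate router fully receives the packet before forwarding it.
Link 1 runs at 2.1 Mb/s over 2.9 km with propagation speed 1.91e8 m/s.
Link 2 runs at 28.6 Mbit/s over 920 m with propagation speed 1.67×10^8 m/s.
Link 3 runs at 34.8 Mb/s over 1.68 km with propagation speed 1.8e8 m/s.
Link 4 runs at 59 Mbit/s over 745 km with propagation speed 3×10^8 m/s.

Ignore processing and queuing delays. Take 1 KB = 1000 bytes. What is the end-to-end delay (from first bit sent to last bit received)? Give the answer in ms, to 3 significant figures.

47.1 ms

L = 80000 bits.
Transmission delays (L/R per hop): 38.0952, 2.7972, 2.29885, 1.35593 ms; sum = 44.5472 ms.
Propagation delays (d/s per hop): 0.0151832, 0.00550898, 0.00933333, 2.48333 ms; sum = 2.51336 ms.
End-to-end = 47.1 ms.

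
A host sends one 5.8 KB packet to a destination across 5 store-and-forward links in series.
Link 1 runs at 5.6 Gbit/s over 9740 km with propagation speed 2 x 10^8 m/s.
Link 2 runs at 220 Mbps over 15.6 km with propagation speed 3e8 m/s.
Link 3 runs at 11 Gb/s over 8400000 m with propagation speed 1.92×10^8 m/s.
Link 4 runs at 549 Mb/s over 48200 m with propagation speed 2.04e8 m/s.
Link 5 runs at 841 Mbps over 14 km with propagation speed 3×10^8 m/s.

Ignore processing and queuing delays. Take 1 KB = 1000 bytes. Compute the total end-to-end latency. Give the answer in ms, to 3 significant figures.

93.1 ms

L = 46400 bits.
Transmission delays (L/R per hop): 0.00828571, 0.210909, 0.00421818, 0.0845173, 0.0551724 ms; sum = 0.363103 ms.
Propagation delays (d/s per hop): 48.7, 0.052, 43.75, 0.236275, 0.0466667 ms; sum = 92.7849 ms.
End-to-end = 93.1 ms.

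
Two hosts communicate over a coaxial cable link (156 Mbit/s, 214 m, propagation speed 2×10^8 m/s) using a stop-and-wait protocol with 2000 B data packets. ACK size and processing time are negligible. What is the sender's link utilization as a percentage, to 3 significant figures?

98.0 %

t_tx = L/R = 16000/156000000 = 0.000102564 s.
t_prop = 214/200000000 = 1.07e-06 s; RTT = 2.14e-06 s.
Cycle = t_tx + RTT = 0.000104704 s.
Utilization = t_tx / cycle = 0.000102564/0.000104704 = 98.0 %.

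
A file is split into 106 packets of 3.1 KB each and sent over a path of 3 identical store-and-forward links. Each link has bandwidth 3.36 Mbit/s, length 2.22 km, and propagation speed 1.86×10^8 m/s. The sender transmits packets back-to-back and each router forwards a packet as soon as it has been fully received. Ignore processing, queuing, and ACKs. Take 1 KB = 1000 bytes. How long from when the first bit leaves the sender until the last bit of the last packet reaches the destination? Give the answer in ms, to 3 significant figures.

Per-hop transmission t_tx = L/R = 24800/3360000 = 7.38095 ms.
Per-hop propagation t_prop = 2220/186000000 = 0.0119355 ms.
Pipeline fill: first packet needs 3·t_tx to clear all hops; remaining 105 packets each add one t_tx.
Total = (3+106-1)·t_tx + 3·t_prop = 108·7.38095 + 3·0.0119355 = 797 ms.

797 ms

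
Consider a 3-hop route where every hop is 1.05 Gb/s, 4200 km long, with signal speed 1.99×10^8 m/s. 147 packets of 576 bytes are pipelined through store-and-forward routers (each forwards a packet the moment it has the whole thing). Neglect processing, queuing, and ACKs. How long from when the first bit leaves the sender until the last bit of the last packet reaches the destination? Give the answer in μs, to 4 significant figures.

63970 μs

Per-hop transmission t_tx = L/R = 4608/1050000000 = 4.38857 μs.
Per-hop propagation t_prop = 4200000/199000000 = 21105.5 μs.
Pipeline fill: first packet needs 3·t_tx to clear all hops; remaining 146 packets each add one t_tx.
Total = (3+147-1)·t_tx + 3·t_prop = 149·4.38857 + 3·21105.5 = 63970 μs.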